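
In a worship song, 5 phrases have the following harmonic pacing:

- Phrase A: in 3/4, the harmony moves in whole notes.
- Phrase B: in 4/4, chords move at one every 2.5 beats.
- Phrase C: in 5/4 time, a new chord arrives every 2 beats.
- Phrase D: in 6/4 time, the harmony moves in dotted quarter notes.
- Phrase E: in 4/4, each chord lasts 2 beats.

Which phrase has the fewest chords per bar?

A: each chord is 4 beats in 3/4, so 0.75 per bar.
B: each chord is 2.5 beats in 4/4, so 1.6 per bar.
C: each chord is 2 beats in 5/4, so 2.5 per bar.
D: each chord is 1.5 beats in 6/4, so 4 per bar.
E: each chord is 2 beats in 4/4, so 2 per bar.
Slowest is A at 0.75 chords/bar.

Phrase A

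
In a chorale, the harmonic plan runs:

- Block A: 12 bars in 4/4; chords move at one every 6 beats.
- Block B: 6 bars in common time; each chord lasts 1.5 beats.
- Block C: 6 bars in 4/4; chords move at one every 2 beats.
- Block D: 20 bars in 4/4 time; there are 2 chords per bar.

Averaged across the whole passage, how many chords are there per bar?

19/11 chords per bar

A: 12 bars of 4 beats is 48 beats; at 6 beats each that's 8 chords.
B: 6 bars of 4 beats is 24 beats; at 1.5 beats each that's 16 chords.
C: 6 bars of 4 beats is 24 beats; at 2 beats each that's 12 chords.
D: 20 bars of 4 beats is 80 beats; at 2 beats each that's 40 chords.
Overall: 76 chords over 44 bars → 76/44 = 19/11 chords per bar.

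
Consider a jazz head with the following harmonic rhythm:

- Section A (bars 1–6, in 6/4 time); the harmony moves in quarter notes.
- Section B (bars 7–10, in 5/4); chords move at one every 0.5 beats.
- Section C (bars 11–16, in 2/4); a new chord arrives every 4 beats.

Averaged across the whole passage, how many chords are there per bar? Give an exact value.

79/16 chords per bar

A: 6 × 6 = 36 beats ÷ 1 = 36 chords.
B: 4 × 5 = 20 beats ÷ 0.5 = 40 chords.
C: 6 × 2 = 12 beats ÷ 4 = 3 chords.
Overall: 79 chords over 16 bars → 79/16 = 79/16 chords per bar.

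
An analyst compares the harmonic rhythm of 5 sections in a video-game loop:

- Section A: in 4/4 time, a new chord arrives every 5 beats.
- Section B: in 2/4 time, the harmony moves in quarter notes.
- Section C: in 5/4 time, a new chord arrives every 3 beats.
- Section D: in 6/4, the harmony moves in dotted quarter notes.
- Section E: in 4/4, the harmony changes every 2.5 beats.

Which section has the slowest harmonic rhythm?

Section A

A: 4 beats/bar ÷ 5 beats/chord = 0.8 chords/bar.
B: 2 beats/bar ÷ 1 beat/chord = 2 chords/bar.
C: 5 beats/bar ÷ 3 beats/chord = 5/3 chords/bar.
D: 6 beats/bar ÷ 1.5 beats/chord = 4 chords/bar.
E: 4 beats/bar ÷ 2.5 beats/chord = 1.6 chords/bar.
Slowest is A at 0.8 chords/bar.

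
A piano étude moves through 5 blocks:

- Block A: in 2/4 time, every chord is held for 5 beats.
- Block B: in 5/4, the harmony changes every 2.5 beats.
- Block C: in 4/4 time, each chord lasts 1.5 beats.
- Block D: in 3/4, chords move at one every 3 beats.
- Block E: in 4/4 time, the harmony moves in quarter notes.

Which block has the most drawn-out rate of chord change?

Block A

A: 2 beats/bar ÷ 5 beats/chord = 0.4 chords/bar.
B: 5 beats/bar ÷ 2.5 beats/chord = 2 chords/bar.
C: 4 beats/bar ÷ 1.5 beats/chord = 8/3 chords/bar.
D: 3 beats/bar ÷ 3 beats/chord = 1 chord/bar.
E: 4 beats/bar ÷ 1 beat/chord = 4 chords/bar.
Slowest is A at 0.4 chords/bar.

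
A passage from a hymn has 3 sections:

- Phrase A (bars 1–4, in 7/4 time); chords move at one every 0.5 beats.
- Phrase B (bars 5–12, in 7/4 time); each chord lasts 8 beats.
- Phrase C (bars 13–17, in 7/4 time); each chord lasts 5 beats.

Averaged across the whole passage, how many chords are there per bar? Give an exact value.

70/17 chords per bar

A: 4 × 7 = 28 beats ÷ 0.5 = 56 chords.
B: 8 × 7 = 56 beats ÷ 8 = 7 chords.
C: 5 × 7 = 35 beats ÷ 5 = 7 chords.
Overall: 70 chords over 17 bars → 70/17 = 70/17 chords per bar.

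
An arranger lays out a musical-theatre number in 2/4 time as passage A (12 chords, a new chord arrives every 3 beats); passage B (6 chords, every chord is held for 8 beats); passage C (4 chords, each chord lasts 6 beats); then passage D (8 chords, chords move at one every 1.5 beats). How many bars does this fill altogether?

A: 12 × 3 = 36 beats = 18 bars.
B: 6 × 8 = 48 beats = 24 bars.
C: 4 × 6 = 24 beats = 12 bars.
D: 8 × 1.5 = 12 beats = 6 bars.
Total: 18 + 24 + 12 + 6 = 60 bars.

60 bars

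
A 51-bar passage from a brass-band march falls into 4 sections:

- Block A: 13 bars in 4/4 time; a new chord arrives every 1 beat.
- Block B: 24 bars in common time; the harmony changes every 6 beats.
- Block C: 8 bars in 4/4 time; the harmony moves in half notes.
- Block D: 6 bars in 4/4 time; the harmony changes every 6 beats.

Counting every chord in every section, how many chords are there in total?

A: 13 bars × 4 beats = 52 beats; 1 beat/chord → 52 chords.
B: 24 bars × 4 beats = 96 beats; 6 beats/chord → 16 chords.
C: 8 bars × 4 beats = 32 beats; 2 beats/chord → 16 chords.
D: 6 bars × 4 beats = 24 beats; 6 beats/chord → 4 chords.
Total: 52 + 16 + 16 + 4 = 88.

88 chords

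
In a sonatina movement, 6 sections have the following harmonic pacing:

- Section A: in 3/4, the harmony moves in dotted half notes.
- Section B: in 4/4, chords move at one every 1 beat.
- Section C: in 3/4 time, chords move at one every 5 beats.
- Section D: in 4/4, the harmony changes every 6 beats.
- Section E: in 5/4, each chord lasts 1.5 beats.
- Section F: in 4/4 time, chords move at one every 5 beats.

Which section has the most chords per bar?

A: each chord is 3 beats in 3/4, so 1 per bar.
B: each chord is 1 beat in 4/4, so 4 per bar.
C: each chord is 5 beats in 3/4, so 0.6 per bar.
D: each chord is 6 beats in 4/4, so 2/3 per bar.
E: each chord is 1.5 beats in 5/4, so 10/3 per bar.
F: each chord is 5 beats in 4/4, so 0.8 per bar.
Fastest is B at 4 chords/bar.

Section B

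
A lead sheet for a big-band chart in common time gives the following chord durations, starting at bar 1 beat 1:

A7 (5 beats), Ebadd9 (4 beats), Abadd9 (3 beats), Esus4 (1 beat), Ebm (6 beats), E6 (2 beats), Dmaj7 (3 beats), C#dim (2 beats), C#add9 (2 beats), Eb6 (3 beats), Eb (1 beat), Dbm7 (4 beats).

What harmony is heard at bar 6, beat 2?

Beat 2 of bar 6 is beat (6−1)×4 + 2 = 22 overall.
Running totals: A7 ends at 5, Ebadd9 ends at 9, Abadd9 ends at 12, Esus4 ends at 13, Ebm ends at 19, E6 ends at 21, Dmaj7 ends at 24.
Beat 22 falls within Dmaj7.

Dmaj7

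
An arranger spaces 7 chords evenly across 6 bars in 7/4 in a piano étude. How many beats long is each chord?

6 bars × 7 beats/bar = 42 beats total.
42 beats ÷ 7 chords = 6 beats per chord.

6 beats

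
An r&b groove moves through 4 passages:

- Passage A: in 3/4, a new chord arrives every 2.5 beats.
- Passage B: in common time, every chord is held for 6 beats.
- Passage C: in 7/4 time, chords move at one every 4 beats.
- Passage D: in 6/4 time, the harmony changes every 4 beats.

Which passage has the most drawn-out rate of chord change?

Passage B

A: 3 beats/bar ÷ 2.5 beats/chord = 1.2 chords/bar.
B: 4 beats/bar ÷ 6 beats/chord = 2/3 chords/bar.
C: 7 beats/bar ÷ 4 beats/chord = 1.75 chords/bar.
D: 6 beats/bar ÷ 4 beats/chord = 1.5 chords/bar.
Slowest is B at 2/3 chords/bar.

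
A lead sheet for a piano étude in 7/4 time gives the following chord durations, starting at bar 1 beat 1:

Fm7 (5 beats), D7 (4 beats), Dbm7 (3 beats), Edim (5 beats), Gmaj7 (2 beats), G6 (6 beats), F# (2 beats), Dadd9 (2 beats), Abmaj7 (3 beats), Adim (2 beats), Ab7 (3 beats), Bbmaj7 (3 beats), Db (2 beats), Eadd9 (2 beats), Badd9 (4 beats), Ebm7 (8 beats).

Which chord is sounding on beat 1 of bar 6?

Beat 1 of bar 6 is beat (6−1)×7 + 1 = 36 overall.
Running totals: Fm7 ends at 5, D7 ends at 9, Dbm7 ends at 12, Edim ends at 17, Gmaj7 ends at 19, G6 ends at 25, F# ends at 27, Dadd9 ends at 29, Abmaj7 ends at 32, Adim ends at 34, Ab7 ends at 37.
Beat 36 falls within Ab7.

Ab7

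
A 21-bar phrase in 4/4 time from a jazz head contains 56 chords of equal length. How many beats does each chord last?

1.5 beats

21 bars × 4 beats/bar = 84 beats total.
84 beats ÷ 56 chords = 1.5 beats per chord.
(That is a dotted quarter note.)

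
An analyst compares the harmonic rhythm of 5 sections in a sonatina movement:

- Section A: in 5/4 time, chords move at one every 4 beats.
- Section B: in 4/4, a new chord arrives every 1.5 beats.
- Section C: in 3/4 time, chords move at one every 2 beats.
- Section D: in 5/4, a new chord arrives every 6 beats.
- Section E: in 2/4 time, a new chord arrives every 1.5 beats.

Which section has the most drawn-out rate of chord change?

Section D

A: 5/4 = 1.25 chords/bar.
B: 4/1.5 = 8/3 chords/bar.
C: 3/2 = 1.5 chords/bar.
D: 5/6 = 5/6 chords/bar.
E: 2/1.5 = 4/3 chords/bar.
Slowest is D at 5/6 chords/bar.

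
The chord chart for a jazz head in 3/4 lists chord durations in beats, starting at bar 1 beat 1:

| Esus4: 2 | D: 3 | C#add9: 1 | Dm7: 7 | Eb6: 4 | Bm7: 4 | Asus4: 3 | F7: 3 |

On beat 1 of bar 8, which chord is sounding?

Asus4

Beat 1 of bar 8 is beat (8−1)×3 + 1 = 22 overall.
Running totals: Esus4 ends at 2, D ends at 5, C#add9 ends at 6, Dm7 ends at 13, Eb6 ends at 17, Bm7 ends at 21, Asus4 ends at 24.
Beat 22 falls within Asus4.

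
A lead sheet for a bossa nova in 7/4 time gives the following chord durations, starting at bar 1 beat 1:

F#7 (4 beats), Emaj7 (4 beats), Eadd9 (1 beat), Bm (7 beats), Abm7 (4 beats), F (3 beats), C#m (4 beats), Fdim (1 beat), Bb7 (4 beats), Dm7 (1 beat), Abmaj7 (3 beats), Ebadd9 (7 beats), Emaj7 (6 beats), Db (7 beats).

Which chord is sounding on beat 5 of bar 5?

Beat 5 of bar 5 is beat (5−1)×7 + 5 = 33 overall.
Running totals: F#7 ends at 4, Emaj7 ends at 8, Eadd9 ends at 9, Bm ends at 16, Abm7 ends at 20, F ends at 23, C#m ends at 27, Fdim ends at 28, Bb7 ends at 32, Dm7 ends at 33.
Beat 33 falls within Dm7.

Dm7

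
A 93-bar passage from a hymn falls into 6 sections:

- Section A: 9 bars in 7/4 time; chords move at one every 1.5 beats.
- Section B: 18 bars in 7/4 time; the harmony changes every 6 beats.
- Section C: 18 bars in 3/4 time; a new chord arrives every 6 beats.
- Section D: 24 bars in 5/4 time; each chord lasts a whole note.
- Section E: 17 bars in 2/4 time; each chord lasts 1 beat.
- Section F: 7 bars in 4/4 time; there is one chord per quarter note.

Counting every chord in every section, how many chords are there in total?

A: 9·7 = 63 beats, 63/1.5 = 42 chords.
B: 18·7 = 126 beats, 126/6 = 21 chords.
C: 18·3 = 54 beats, 54/6 = 9 chords.
D: 24·5 = 120 beats, 120/4 = 30 chords.
E: 17·2 = 34 beats, 34/1 = 34 chords.
F: 7·4 = 28 beats, 28/1 = 28 chords.
Total: 42 + 21 + 9 + 30 + 34 + 28 = 164.

164 chords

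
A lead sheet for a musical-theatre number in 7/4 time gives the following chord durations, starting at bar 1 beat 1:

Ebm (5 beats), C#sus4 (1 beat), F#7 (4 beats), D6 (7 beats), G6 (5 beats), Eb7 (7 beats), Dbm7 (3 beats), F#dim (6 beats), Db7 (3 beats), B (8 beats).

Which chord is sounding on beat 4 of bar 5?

Dbm7

Beat 4 of bar 5 is beat (5−1)×7 + 4 = 32 overall.
Running totals: Ebm ends at 5, C#sus4 ends at 6, F#7 ends at 10, D6 ends at 17, G6 ends at 22, Eb7 ends at 29, Dbm7 ends at 32.
Beat 32 falls within Dbm7.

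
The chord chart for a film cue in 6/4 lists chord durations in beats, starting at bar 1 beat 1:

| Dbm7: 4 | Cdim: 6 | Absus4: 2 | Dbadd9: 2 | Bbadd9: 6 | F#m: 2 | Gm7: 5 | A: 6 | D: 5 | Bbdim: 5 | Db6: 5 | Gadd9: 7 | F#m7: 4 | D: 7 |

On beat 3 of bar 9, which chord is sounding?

Gadd9

Beat 3 of bar 9 is beat (9−1)×6 + 3 = 51 overall.
Running totals: Dbm7 ends at 4, Cdim ends at 10, Absus4 ends at 12, Dbadd9 ends at 14, Bbadd9 ends at 20, F#m ends at 22, Gm7 ends at 27, A ends at 33, D ends at 38, Bbdim ends at 43, Db6 ends at 48, Gadd9 ends at 55.
Beat 51 falls within Gadd9.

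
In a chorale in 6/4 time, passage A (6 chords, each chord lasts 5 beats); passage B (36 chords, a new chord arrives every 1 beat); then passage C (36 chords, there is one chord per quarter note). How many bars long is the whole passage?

17 bars

A: 6 × 5 = 30 beats = 5 bars.
B: 36 × 1 = 36 beats = 6 bars.
C: 36 × 1 = 36 beats = 6 bars.
Total: 5 + 6 + 6 = 17 bars.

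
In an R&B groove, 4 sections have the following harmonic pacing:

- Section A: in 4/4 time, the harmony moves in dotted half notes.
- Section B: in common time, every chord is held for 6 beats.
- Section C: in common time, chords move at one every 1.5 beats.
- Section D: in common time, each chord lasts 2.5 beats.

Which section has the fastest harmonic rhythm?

Section C

A: 4/3 = 4/3 chords/bar.
B: 4/6 = 2/3 chords/bar.
C: 4/1.5 = 8/3 chords/bar.
D: 4/2.5 = 1.6 chords/bar.
Fastest is C at 8/3 chords/bar.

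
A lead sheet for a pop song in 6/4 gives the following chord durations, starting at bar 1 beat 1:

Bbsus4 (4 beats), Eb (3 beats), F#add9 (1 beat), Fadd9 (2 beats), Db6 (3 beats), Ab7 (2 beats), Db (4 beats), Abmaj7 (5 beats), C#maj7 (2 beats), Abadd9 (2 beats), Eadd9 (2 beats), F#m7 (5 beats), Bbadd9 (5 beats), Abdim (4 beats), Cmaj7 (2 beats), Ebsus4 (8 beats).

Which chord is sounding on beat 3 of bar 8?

Beat 3 of bar 8 is beat (8−1)×6 + 3 = 45 overall.
Running totals: Bbsus4 ends at 4, Eb ends at 7, F#add9 ends at 8, Fadd9 ends at 10, Db6 ends at 13, Ab7 ends at 15, Db ends at 19, Abmaj7 ends at 24, C#maj7 ends at 26, Abadd9 ends at 28, Eadd9 ends at 30, F#m7 ends at 35, Bbadd9 ends at 40, Abdim ends at 44, Cmaj7 ends at 46.
Beat 45 falls within Cmaj7.

Cmaj7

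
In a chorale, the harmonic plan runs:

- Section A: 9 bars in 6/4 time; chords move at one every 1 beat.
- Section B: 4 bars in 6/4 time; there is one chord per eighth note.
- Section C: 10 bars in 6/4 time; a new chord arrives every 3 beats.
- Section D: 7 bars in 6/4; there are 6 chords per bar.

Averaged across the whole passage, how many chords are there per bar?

82/15 chords per bar

A: 9 × 6 = 54 beats ÷ 1 = 54 chords.
B: 4 × 6 = 24 beats ÷ 0.5 = 48 chords.
C: 10 × 6 = 60 beats ÷ 3 = 20 chords.
D: 7 × 6 = 42 beats ÷ 1 = 42 chords.
Overall: 164 chords over 30 bars → 164/30 = 82/15 chords per bar.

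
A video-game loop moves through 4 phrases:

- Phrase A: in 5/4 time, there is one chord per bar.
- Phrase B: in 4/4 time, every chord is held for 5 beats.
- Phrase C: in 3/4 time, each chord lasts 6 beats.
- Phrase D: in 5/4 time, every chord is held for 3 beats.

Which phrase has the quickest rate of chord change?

Phrase D

A: 5/5 = 1 chord/bar.
B: 4/5 = 0.8 chords/bar.
C: 3/6 = 0.5 chords/bar.
D: 5/3 = 5/3 chords/bar.
Fastest is D at 5/3 chords/bar.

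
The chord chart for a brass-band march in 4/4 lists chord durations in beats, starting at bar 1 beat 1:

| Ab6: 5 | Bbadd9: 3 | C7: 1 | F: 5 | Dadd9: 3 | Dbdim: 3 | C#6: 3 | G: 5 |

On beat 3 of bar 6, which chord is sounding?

C#6

Beat 3 of bar 6 is beat (6−1)×4 + 3 = 23 overall.
Running totals: Ab6 ends at 5, Bbadd9 ends at 8, C7 ends at 9, F ends at 14, Dadd9 ends at 17, Dbdim ends at 20, C#6 ends at 23.
Beat 23 falls within C#6.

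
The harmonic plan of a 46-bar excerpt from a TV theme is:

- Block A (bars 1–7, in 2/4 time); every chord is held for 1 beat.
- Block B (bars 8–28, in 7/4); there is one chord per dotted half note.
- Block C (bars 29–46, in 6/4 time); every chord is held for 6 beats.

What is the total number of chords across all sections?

A has 14 beats and chords last 1 each, so 14 chords.
B has 147 beats and chords last 3 each, so 49 chords.
C has 108 beats and chords last 6 each, so 18 chords.
Total: 14 + 49 + 18 = 81.

81 chords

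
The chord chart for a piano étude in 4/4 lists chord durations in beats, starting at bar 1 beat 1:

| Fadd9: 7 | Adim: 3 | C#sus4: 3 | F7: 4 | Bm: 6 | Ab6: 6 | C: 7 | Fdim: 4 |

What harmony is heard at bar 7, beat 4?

Beat 4 of bar 7 is beat (7−1)×4 + 4 = 28 overall.
Running totals: Fadd9 ends at 7, Adim ends at 10, C#sus4 ends at 13, F7 ends at 17, Bm ends at 23, Ab6 ends at 29.
Beat 28 falls within Ab6.

Ab6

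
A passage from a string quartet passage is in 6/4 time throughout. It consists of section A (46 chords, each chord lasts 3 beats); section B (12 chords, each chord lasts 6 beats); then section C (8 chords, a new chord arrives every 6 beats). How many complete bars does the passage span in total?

A: 46 × 3 = 138 beats = 23 bars.
B: 12 × 6 = 72 beats = 12 bars.
C: 8 × 6 = 48 beats = 8 bars.
Total: 23 + 12 + 8 = 43 bars.

43 bars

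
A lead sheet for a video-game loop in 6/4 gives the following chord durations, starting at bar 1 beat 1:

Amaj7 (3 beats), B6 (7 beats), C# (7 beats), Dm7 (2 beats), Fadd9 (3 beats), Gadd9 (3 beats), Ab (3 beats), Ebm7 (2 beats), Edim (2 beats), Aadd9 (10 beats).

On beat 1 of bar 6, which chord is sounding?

Edim

Beat 1 of bar 6 is beat (6−1)×6 + 1 = 31 overall.
Running totals: Amaj7 ends at 3, B6 ends at 10, C# ends at 17, Dm7 ends at 19, Fadd9 ends at 22, Gadd9 ends at 25, Ab ends at 28, Ebm7 ends at 30, Edim ends at 32.
Beat 31 falls within Edim.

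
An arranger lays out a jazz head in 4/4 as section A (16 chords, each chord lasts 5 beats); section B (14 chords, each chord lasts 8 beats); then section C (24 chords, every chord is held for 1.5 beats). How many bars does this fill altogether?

A: 16 × 5 = 80 beats = 20 bars.
B: 14 × 8 = 112 beats = 28 bars.
C: 24 × 1.5 = 36 beats = 9 bars.
Total: 20 + 28 + 9 = 57 bars.

57 bars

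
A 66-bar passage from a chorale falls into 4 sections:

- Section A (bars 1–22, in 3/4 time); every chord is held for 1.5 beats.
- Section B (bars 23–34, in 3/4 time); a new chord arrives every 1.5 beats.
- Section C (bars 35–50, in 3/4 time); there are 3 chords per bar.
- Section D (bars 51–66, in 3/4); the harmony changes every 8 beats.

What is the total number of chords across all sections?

A: 22 bars × 3 beats = 66 beats; 1.5 beats/chord → 44 chords.
B: 12 bars × 3 beats = 36 beats; 1.5 beats/chord → 24 chords.
C: 16 bars × 3 beats = 48 beats; 1 beat/chord → 48 chords.
D: 16 bars × 3 beats = 48 beats; 8 beats/chord → 6 chords.
Total: 44 + 24 + 48 + 6 = 122.

122 chords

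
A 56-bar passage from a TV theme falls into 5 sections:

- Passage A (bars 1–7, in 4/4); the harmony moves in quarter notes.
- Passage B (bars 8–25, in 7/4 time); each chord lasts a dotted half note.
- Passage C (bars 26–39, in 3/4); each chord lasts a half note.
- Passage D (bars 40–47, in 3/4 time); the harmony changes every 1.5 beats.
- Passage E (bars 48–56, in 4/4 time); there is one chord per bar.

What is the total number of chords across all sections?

116 chords

A: 7·4 = 28 beats, 28/1 = 28 chords.
B: 18·7 = 126 beats, 126/3 = 42 chords.
C: 14·3 = 42 beats, 42/2 = 21 chords.
D: 8·3 = 24 beats, 24/1.5 = 16 chords.
E: 9·4 = 36 beats, 36/4 = 9 chords.
Total: 28 + 42 + 21 + 16 + 9 = 116.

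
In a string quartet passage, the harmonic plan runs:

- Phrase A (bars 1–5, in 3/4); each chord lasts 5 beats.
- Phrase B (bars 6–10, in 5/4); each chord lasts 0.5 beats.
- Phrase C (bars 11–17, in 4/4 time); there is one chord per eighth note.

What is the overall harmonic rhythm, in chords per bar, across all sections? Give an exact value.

109/17 chords per bar

A: 5 × 3 = 15 beats ÷ 5 = 3 chords.
B: 5 × 5 = 25 beats ÷ 0.5 = 50 chords.
C: 7 × 4 = 28 beats ÷ 0.5 = 56 chords.
Overall: 109 chords over 17 bars → 109/17 = 109/17 chords per bar.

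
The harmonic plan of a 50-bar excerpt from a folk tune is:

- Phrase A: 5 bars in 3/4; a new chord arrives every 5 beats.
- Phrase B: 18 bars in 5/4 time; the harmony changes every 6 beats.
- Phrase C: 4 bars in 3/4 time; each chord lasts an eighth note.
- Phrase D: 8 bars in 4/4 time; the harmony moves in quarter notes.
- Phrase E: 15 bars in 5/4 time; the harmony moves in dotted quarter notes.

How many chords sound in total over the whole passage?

124 chords

A has 15 beats and chords last 5 each, so 3 chords.
B has 90 beats and chords last 6 each, so 15 chords.
C has 12 beats and chords last 0.5 each, so 24 chords.
D has 32 beats and chords last 1 each, so 32 chords.
E has 75 beats and chords last 1.5 each, so 50 chords.
Total: 3 + 15 + 24 + 32 + 50 = 124.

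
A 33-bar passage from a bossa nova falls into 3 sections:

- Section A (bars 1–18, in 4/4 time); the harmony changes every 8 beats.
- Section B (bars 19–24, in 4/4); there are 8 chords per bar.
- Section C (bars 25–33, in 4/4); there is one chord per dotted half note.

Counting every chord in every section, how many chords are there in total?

A: 18 bars × 4 beats = 72 beats; 8 beats/chord → 9 chords.
B: 6 bars × 4 beats = 24 beats; 0.5 beats/chord → 48 chords.
C: 9 bars × 4 beats = 36 beats; 3 beats/chord → 12 chords.
Total: 9 + 48 + 12 = 69.

69 chords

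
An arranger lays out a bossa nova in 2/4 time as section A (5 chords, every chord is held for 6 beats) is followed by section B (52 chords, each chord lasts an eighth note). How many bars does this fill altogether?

A: 5 × 6 = 30 beats = 15 bars.
B: 52 × 0.5 = 26 beats = 13 bars.
Total: 15 + 13 = 28 bars.

28 bars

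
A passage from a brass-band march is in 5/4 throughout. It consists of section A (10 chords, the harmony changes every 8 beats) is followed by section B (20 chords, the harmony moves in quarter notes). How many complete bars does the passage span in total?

A: 10 × 8 = 80 beats = 16 bars.
B: 20 × 1 = 20 beats = 4 bars.
Total: 16 + 4 = 20 bars.

20 bars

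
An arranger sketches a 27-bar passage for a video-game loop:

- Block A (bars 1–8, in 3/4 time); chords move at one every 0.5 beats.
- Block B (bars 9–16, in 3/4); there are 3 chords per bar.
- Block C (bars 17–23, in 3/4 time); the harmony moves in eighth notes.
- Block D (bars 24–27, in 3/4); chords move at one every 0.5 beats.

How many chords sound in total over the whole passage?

A: 8·3 = 24 beats, 24/0.5 = 48 chords.
B: 8·3 = 24 beats, 24/1 = 24 chords.
C: 7·3 = 21 beats, 21/0.5 = 42 chords.
D: 4·3 = 12 beats, 12/0.5 = 24 chords.
Total: 48 + 24 + 42 + 24 = 138.

138 chords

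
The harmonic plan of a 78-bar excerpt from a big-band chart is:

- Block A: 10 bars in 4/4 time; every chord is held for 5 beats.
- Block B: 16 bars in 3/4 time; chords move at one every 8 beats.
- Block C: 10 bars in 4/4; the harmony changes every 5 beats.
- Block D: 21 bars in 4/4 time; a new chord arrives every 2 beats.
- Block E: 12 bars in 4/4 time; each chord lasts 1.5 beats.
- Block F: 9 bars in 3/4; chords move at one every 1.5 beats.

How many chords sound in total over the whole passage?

A: 10 bars × 4 beats = 40 beats; 5 beats/chord → 8 chords.
B: 16 bars × 3 beats = 48 beats; 8 beats/chord → 6 chords.
C: 10 bars × 4 beats = 40 beats; 5 beats/chord → 8 chords.
D: 21 bars × 4 beats = 84 beats; 2 beats/chord → 42 chords.
E: 12 bars × 4 beats = 48 beats; 1.5 beats/chord → 32 chords.
F: 9 bars × 3 beats = 27 beats; 1.5 beats/chord → 18 chords.
Total: 8 + 6 + 8 + 42 + 32 + 18 = 114.

114 chords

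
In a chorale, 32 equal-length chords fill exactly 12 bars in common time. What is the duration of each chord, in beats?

1.5 beats

12 bars × 4 beats/bar = 48 beats total.
48 beats ÷ 32 chords = 1.5 beats per chord.
(That is a dotted quarter note.)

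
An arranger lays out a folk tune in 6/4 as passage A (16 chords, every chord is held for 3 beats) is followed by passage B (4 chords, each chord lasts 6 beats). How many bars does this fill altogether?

12 bars

A: 16 × 3 = 48 beats = 8 bars.
B: 4 × 6 = 24 beats = 4 bars.
Total: 8 + 4 = 12 bars.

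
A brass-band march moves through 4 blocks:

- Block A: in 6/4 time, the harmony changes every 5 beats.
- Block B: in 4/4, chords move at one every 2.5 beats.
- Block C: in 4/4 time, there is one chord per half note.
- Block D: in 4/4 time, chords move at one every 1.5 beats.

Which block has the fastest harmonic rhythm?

A: each chord is 5 beats in 6/4, so 1.2 per bar.
B: each chord is 2.5 beats in 4/4, so 1.6 per bar.
C: each chord is 2 beats in 4/4, so 2 per bar.
D: each chord is 1.5 beats in 4/4, so 8/3 per bar.
Fastest is D at 8/3 chords/bar.

Block D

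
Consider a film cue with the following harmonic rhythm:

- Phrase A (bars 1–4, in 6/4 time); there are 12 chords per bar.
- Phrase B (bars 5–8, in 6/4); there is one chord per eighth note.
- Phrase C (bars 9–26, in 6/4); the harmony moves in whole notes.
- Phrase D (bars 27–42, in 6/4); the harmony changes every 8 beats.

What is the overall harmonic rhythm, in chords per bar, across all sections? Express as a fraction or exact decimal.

A: 4 bars of 6 beats is 24 beats; at 0.5 beats each that's 48 chords.
B: 4 bars of 6 beats is 24 beats; at 0.5 beats each that's 48 chords.
C: 18 bars of 6 beats is 108 beats; at 4 beats each that's 27 chords.
D: 16 bars of 6 beats is 96 beats; at 8 beats each that's 12 chords.
Overall: 135 chords over 42 bars → 135/42 = 45/14 chords per bar.

45/14 chords per bar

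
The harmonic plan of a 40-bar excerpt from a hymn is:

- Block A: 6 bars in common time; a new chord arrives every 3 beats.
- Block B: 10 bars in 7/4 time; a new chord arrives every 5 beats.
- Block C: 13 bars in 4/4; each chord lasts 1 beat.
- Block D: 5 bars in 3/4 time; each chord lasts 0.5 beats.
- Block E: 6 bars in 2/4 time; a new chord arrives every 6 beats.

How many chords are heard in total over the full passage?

A has 24 beats and chords last 3 each, so 8 chords.
B has 70 beats and chords last 5 each, so 14 chords.
C has 52 beats and chords last 1 each, so 52 chords.
D has 15 beats and chords last 0.5 each, so 30 chords.
E has 12 beats and chords last 6 each, so 2 chords.
Total: 8 + 14 + 52 + 30 + 2 = 106.

106 chords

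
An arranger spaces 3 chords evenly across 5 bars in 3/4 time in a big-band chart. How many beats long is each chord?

5 beats

5 bars × 3 beats/bar = 15 beats total.
15 beats ÷ 3 chords = 5 beats per chord.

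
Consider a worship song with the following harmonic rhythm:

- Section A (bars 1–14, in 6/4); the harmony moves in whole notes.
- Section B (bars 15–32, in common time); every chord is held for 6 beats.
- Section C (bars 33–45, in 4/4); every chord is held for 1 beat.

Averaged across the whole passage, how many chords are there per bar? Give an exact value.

A: 14 bars of 6 beats is 84 beats; at 4 beats each that's 21 chords.
B: 18 bars of 4 beats is 72 beats; at 6 beats each that's 12 chords.
C: 13 bars of 4 beats is 52 beats; at 1 beat each that's 52 chords.
Overall: 85 chords over 45 bars → 85/45 = 17/9 chords per bar.

17/9 chords per bar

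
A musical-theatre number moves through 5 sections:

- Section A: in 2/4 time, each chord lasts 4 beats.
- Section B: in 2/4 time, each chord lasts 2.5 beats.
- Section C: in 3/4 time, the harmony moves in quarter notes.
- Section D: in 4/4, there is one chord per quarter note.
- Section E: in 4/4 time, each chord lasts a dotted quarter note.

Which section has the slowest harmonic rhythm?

A: each chord is 4 beats in 2/4, so 0.5 per bar.
B: each chord is 2.5 beats in 2/4, so 0.8 per bar.
C: each chord is 1 beat in 3/4, so 3 per bar.
D: each chord is 1 beat in 4/4, so 4 per bar.
E: each chord is 1.5 beats in 4/4, so 8/3 per bar.
Slowest is A at 0.5 chords/bar.

Section A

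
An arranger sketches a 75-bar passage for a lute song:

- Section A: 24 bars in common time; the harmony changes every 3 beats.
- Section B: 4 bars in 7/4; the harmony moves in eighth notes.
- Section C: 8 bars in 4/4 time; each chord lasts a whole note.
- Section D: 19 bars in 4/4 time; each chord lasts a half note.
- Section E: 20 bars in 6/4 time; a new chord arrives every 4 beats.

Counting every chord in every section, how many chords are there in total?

164 chords

A: 24·4 = 96 beats, 96/3 = 32 chords.
B: 4·7 = 28 beats, 28/0.5 = 56 chords.
C: 8·4 = 32 beats, 32/4 = 8 chords.
D: 19·4 = 76 beats, 76/2 = 38 chords.
E: 20·6 = 120 beats, 120/4 = 30 chords.
Total: 32 + 56 + 8 + 38 + 30 = 164.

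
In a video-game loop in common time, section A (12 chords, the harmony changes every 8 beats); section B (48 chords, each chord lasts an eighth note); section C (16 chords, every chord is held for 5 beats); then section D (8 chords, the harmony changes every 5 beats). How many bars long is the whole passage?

60 bars

A: 12 × 8 = 96 beats = 24 bars.
B: 48 × 0.5 = 24 beats = 6 bars.
C: 16 × 5 = 80 beats = 20 bars.
D: 8 × 5 = 40 beats = 10 bars.
Total: 24 + 6 + 20 + 10 = 60 bars.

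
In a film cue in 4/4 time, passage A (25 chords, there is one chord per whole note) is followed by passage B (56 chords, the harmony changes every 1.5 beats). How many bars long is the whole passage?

46 bars

A: 25 × 4 = 100 beats = 25 bars.
B: 56 × 1.5 = 84 beats = 21 bars.
Total: 25 + 21 = 46 bars.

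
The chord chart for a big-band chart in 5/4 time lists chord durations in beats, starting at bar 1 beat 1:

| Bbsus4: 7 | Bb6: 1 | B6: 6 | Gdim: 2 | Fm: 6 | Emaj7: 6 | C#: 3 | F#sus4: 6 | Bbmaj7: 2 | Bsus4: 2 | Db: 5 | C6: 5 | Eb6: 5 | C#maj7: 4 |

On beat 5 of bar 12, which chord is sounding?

Beat 5 of bar 12 is beat (12−1)×5 + 5 = 60 overall.
Running totals: Bbsus4 ends at 7, Bb6 ends at 8, B6 ends at 14, Gdim ends at 16, Fm ends at 22, Emaj7 ends at 28, C# ends at 31, F#sus4 ends at 37, Bbmaj7 ends at 39, Bsus4 ends at 41, Db ends at 46, C6 ends at 51, Eb6 ends at 56, C#maj7 ends at 60.
Beat 60 falls within C#maj7.

C#maj7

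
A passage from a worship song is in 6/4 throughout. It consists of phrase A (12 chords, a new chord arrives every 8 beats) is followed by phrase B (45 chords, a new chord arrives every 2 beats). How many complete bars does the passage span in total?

31 bars

A: 12 × 8 = 96 beats = 16 bars.
B: 45 × 2 = 90 beats = 15 bars.
Total: 16 + 15 = 31 bars.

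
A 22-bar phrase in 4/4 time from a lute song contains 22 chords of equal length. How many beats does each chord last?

4 beats

22 bars × 4 beats/bar = 88 beats total.
88 beats ÷ 22 chords = 4 beats per chord.
(That is a whole note.)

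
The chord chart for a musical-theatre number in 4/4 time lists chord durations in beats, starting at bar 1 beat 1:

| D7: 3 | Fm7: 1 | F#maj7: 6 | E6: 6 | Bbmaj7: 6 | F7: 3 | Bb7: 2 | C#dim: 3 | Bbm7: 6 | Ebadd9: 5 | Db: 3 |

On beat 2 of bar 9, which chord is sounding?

Bbm7

Beat 2 of bar 9 is beat (9−1)×4 + 2 = 34 overall.
Running totals: D7 ends at 3, Fm7 ends at 4, F#maj7 ends at 10, E6 ends at 16, Bbmaj7 ends at 22, F7 ends at 25, Bb7 ends at 27, C#dim ends at 30, Bbm7 ends at 36.
Beat 34 falls within Bbm7.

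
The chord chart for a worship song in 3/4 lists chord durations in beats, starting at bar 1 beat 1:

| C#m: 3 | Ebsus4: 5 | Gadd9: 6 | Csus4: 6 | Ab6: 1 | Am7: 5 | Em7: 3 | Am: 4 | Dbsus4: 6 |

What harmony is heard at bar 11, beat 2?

Am

Beat 2 of bar 11 is beat (11−1)×3 + 2 = 32 overall.
Running totals: C#m ends at 3, Ebsus4 ends at 8, Gadd9 ends at 14, Csus4 ends at 20, Ab6 ends at 21, Am7 ends at 26, Em7 ends at 29, Am ends at 33.
Beat 32 falls within Am.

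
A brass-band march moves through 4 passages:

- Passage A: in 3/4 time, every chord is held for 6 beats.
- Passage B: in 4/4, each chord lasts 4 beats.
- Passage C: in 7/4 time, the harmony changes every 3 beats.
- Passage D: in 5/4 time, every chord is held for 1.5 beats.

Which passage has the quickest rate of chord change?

A: each chord is 6 beats in 3/4, so 0.5 per bar.
B: each chord is 4 beats in 4/4, so 1 per bar.
C: each chord is 3 beats in 7/4, so 7/3 per bar.
D: each chord is 1.5 beats in 5/4, so 10/3 per bar.
Fastest is D at 10/3 chords/bar.

Passage D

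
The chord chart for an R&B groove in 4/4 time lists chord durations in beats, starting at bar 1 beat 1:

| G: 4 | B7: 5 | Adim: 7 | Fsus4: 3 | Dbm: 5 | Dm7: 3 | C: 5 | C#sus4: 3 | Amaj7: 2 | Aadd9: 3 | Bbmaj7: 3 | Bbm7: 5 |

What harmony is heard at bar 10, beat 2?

Beat 2 of bar 10 is beat (10−1)×4 + 2 = 38 overall.
Running totals: G ends at 4, B7 ends at 9, Adim ends at 16, Fsus4 ends at 19, Dbm ends at 24, Dm7 ends at 27, C ends at 32, C#sus4 ends at 35, Amaj7 ends at 37, Aadd9 ends at 40.
Beat 38 falls within Aadd9.

Aadd9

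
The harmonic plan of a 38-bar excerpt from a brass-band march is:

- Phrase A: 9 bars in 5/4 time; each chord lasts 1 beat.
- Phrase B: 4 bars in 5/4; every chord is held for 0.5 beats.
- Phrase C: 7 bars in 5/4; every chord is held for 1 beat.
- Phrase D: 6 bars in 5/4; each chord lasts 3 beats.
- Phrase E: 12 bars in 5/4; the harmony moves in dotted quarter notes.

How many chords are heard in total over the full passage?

170 chords

A has 45 beats and chords last 1 each, so 45 chords.
B has 20 beats and chords last 0.5 each, so 40 chords.
C has 35 beats and chords last 1 each, so 35 chords.
D has 30 beats and chords last 3 each, so 10 chords.
E has 60 beats and chords last 1.5 each, so 40 chords.
Total: 45 + 40 + 35 + 10 + 40 = 170.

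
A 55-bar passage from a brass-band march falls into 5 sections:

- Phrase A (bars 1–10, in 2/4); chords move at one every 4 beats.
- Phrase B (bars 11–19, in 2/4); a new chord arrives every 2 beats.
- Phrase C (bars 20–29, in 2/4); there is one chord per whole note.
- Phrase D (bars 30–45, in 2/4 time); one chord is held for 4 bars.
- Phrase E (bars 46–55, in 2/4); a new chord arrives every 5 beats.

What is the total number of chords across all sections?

27 chords

A: 10 bars × 2 beats = 20 beats; 4 beats/chord → 5 chords.
B: 9 bars × 2 beats = 18 beats; 2 beats/chord → 9 chords.
C: 10 bars × 2 beats = 20 beats; 4 beats/chord → 5 chords.
D: 16 bars × 2 beats = 32 beats; 8 beats/chord → 4 chords.
E: 10 bars × 2 beats = 20 beats; 5 beats/chord → 4 chords.
Total: 5 + 9 + 5 + 4 + 4 = 27.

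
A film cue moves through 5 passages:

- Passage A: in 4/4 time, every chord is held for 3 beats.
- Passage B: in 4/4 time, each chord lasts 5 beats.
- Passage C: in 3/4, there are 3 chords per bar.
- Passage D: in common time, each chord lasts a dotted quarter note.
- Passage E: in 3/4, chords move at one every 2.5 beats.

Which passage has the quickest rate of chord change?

A: 4/3 = 4/3 chords/bar.
B: 4/5 = 0.8 chords/bar.
C: 3/1 = 3 chords/bar.
D: 4/1.5 = 8/3 chords/bar.
E: 3/2.5 = 1.2 chords/bar.
Fastest is C at 3 chords/bar.

Passage C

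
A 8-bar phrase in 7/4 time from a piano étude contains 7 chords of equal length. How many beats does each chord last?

8 bars × 7 beats/bar = 56 beats total.
56 beats ÷ 7 chords = 8 beats per chord.

8 beats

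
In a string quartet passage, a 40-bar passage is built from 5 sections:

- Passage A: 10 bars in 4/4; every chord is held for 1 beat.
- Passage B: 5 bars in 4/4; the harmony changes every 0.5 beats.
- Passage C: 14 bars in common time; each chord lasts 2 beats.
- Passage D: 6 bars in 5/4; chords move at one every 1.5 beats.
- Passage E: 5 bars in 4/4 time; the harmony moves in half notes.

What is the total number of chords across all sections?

138 chords

A has 40 beats and chords last 1 each, so 40 chords.
B has 20 beats and chords last 0.5 each, so 40 chords.
C has 56 beats and chords last 2 each, so 28 chords.
D has 30 beats and chords last 1.5 each, so 20 chords.
E has 20 beats and chords last 2 each, so 10 chords.
Total: 40 + 40 + 28 + 20 + 10 = 138.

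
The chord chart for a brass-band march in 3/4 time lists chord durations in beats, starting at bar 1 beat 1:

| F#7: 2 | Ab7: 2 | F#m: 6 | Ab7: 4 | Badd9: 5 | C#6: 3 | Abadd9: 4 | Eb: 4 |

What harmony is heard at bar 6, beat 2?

Badd9

Beat 2 of bar 6 is beat (6−1)×3 + 2 = 17 overall.
Running totals: F#7 ends at 2, Ab7 ends at 4, F#m ends at 10, Ab7 ends at 14, Badd9 ends at 19.
Beat 17 falls within Badd9.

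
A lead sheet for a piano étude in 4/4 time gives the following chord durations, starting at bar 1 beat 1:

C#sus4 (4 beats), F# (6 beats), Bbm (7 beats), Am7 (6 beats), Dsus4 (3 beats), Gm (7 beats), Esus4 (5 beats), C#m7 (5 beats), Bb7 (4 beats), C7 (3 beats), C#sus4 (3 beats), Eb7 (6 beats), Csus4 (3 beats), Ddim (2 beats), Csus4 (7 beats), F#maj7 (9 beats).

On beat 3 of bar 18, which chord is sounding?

Beat 3 of bar 18 is beat (18−1)×4 + 3 = 71 overall.
Running totals: C#sus4 ends at 4, F# ends at 10, Bbm ends at 17, Am7 ends at 23, Dsus4 ends at 26, Gm ends at 33, Esus4 ends at 38, C#m7 ends at 43, Bb7 ends at 47, C7 ends at 50, C#sus4 ends at 53, Eb7 ends at 59, Csus4 ends at 62, Ddim ends at 64, Csus4 ends at 71.
Beat 71 falls within Csus4.

Csus4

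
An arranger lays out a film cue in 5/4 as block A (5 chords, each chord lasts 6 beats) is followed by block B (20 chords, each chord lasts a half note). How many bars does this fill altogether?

A: 5 × 6 = 30 beats = 6 bars.
B: 20 × 2 = 40 beats = 8 bars.
Total: 6 + 8 = 14 bars.

14 bars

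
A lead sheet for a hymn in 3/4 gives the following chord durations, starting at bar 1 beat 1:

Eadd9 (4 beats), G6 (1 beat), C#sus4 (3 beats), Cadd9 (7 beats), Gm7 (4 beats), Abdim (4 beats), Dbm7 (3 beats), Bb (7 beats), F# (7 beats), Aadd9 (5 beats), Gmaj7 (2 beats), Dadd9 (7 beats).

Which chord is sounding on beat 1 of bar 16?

Beat 1 of bar 16 is beat (16−1)×3 + 1 = 46 overall.
Running totals: Eadd9 ends at 4, G6 ends at 5, C#sus4 ends at 8, Cadd9 ends at 15, Gm7 ends at 19, Abdim ends at 23, Dbm7 ends at 26, Bb ends at 33, F# ends at 40, Aadd9 ends at 45, Gmaj7 ends at 47.
Beat 46 falls within Gmaj7.

Gmaj7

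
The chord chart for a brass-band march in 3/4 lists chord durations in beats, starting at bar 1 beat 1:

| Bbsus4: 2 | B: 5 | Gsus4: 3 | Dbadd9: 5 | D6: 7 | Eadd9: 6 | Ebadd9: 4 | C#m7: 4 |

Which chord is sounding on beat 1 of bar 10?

Eadd9

Beat 1 of bar 10 is beat (10−1)×3 + 1 = 28 overall.
Running totals: Bbsus4 ends at 2, B ends at 7, Gsus4 ends at 10, Dbadd9 ends at 15, D6 ends at 22, Eadd9 ends at 28.
Beat 28 falls within Eadd9.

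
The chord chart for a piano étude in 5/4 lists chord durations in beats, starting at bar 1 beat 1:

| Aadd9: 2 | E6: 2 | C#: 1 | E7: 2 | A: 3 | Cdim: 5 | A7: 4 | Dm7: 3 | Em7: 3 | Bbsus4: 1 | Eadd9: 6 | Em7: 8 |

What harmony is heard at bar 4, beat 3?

Beat 3 of bar 4 is beat (4−1)×5 + 3 = 18 overall.
Running totals: Aadd9 ends at 2, E6 ends at 4, C# ends at 5, E7 ends at 7, A ends at 10, Cdim ends at 15, A7 ends at 19.
Beat 18 falls within A7.

A7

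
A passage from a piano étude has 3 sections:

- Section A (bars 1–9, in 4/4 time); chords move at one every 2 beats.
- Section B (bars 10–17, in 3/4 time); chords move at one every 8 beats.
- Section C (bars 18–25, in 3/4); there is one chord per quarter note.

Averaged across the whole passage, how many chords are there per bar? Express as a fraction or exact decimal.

1.8 chords per bar

A: 9 bars of 4 beats is 36 beats; at 2 beats each that's 18 chords.
B: 8 bars of 3 beats is 24 beats; at 8 beats each that's 3 chords.
C: 8 bars of 3 beats is 24 beats; at 1 beat each that's 24 chords.
Overall: 45 chords over 25 bars → 45/25 = 1.8 chords per bar.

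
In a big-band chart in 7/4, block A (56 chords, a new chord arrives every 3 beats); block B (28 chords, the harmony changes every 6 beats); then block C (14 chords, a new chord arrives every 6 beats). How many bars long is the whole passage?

A: 56 × 3 = 168 beats = 24 bars.
B: 28 × 6 = 168 beats = 24 bars.
C: 14 × 6 = 84 beats = 12 bars.
Total: 24 + 24 + 12 = 60 bars.

60 bars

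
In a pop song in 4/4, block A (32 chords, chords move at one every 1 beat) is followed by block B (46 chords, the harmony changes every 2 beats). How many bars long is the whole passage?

A: 32 × 1 = 32 beats = 8 bars.
B: 46 × 2 = 92 beats = 23 bars.
Total: 8 + 23 = 31 bars.

31 bars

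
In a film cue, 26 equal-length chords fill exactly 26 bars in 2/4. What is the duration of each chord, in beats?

26 bars × 2 beats/bar = 52 beats total.
52 beats ÷ 26 chords = 2 beats per chord.
(That is a half note.)

2 beats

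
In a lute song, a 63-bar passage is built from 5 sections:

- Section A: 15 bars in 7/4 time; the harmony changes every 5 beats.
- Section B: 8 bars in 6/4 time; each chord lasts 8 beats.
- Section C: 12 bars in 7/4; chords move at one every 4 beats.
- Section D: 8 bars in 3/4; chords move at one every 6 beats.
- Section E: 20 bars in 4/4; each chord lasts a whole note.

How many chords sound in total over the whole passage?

72 chords

A: 15·7 = 105 beats, 105/5 = 21 chords.
B: 8·6 = 48 beats, 48/8 = 6 chords.
C: 12·7 = 84 beats, 84/4 = 21 chords.
D: 8·3 = 24 beats, 24/6 = 4 chords.
E: 20·4 = 80 beats, 80/4 = 20 chords.
Total: 21 + 6 + 21 + 4 + 20 = 72.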